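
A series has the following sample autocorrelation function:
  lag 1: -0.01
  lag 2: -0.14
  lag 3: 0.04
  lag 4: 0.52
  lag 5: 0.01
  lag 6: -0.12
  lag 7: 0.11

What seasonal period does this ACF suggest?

4

The largest autocorrelation is r_4 = 0.52; the remaining lags stay at or below 0.11.
The dominant spike at lag 4 indicates a seasonal period of 4.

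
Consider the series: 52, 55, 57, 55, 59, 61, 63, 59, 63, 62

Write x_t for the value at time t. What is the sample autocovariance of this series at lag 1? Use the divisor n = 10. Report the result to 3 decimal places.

6.384

Mean x̄ = (52 + 55 + 57 + 55 + 59 + 61 + 63 + 59 + 63 + 62)/10 = 58.6000
Σ_{t=1}^{9}(x_t−x̄)(x_{t+1}−x̄) = 63.8400
γ_1 = 63.8400 / 10 = 6.384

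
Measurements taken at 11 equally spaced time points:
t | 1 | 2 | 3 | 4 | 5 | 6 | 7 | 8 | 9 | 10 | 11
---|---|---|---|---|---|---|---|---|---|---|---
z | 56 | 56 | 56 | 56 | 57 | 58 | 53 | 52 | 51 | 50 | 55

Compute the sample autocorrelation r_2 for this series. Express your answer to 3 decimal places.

0.228

Mean z̄ = (56 + 56 + 56 + 56 + 57 + 58 + 53 + 52 + 51 + 50 + 55)/11 = 54.5455
Numerator Σ_{t=1}^{9}(z_t−z̄)(z_{t+2}−z̄) = 15.6777
Denominator Σ(z_t−z̄)² = 68.7273
r_2 = 15.6777 / 68.7273 = 0.228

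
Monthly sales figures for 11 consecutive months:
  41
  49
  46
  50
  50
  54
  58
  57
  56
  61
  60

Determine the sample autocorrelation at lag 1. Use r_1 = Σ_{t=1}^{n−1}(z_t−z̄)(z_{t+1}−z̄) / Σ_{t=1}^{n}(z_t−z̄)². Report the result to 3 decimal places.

Mean z̄ = (41 + 49 + 46 + 50 + 50 + 54 + 58 + 57 + 56 + 61 + 60)/11 = 52.9091
Numerator Σ_{t=1}^{10}(z_t−z̄)(z_{t+1}−z̄) = 220.3554
Denominator Σ(z_t−z̄)² = 390.9091
r_1 = 220.3554 / 390.9091 = 0.564

0.564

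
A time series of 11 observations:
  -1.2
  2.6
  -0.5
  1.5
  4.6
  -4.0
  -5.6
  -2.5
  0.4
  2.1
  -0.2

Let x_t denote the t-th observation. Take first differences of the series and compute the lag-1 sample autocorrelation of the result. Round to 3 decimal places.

-0.140

First differences Δx: 3.8, -3.1, 2.0, 3.1, -8.6, -1.6, 3.1, 2.9, 1.7, -2.3
Mean of differences = 0.1000
Numerator Σ(Δx_t−Δx̄)(Δx_{t+1}−Δx̄) = -19.5900
Denominator Σ(Δx_t−Δx̄)² = 140.2800
r_1(Δx) = -19.5900 / 140.2800 = -0.140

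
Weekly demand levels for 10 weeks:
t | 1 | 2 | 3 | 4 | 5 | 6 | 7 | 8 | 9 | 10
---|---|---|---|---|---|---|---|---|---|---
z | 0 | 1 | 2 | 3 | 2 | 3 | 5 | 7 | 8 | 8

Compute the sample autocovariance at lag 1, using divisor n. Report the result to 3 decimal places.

Mean z̄ = (0 + 1 + 2 + 3 + 2 + 3 + 5 + 7 + 8 + 8)/10 = 3.9000
Σ_{t=1}^{9}(z_t−z̄)(z_{t+1}−z̄) = 53.8900
γ_1 = 53.8900 / 10 = 5.389

5.389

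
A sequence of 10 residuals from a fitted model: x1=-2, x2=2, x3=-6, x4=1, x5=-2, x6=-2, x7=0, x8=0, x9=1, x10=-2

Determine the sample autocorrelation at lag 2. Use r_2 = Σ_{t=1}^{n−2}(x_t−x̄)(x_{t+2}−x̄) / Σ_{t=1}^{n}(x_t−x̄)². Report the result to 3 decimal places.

0.271

Mean x̄ = (-2 + 2 − 6 + 1 − 2 − 2 + 0 + 0 + 1 − 2)/10 = -1.0000
Numerator Σ_{t=1}^{8}(x_t−x̄)(x_{t+2}−x̄) = 13.0000
Denominator Σ(x_t−x̄)² = 48.0000
r_2 = 13.0000 / 48.0000 = 0.271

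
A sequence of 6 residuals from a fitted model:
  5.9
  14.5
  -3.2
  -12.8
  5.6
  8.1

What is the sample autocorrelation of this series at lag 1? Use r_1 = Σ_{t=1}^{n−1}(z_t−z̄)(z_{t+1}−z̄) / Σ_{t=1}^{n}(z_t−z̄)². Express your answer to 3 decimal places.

0.070

Mean z̄ = (5.9 + 14.5 − 3.2 − 12.8 + 5.6 + 8.1)/6 = 3.0167
Numerator Σ_{t=1}^{5}(z_t−z̄)(z_{t+1}−z̄) = 32.3214
Denominator Σ(z_t−z̄)² = 461.5083
r_1 = 32.3214 / 461.5083 = 0.070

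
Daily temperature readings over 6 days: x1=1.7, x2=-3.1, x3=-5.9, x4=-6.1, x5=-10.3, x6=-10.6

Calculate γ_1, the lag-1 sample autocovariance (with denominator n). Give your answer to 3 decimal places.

Mean x̄ = (1.7 − 3.1 − 5.9 − 6.1 − 10.3 − 10.6)/6 = -5.7167
Σ_{t=1}^{5}(x_t−x̄)(x_{t+1}−x̄) = 43.1364
γ_1 = 43.1364 / 6 = 7.189

7.189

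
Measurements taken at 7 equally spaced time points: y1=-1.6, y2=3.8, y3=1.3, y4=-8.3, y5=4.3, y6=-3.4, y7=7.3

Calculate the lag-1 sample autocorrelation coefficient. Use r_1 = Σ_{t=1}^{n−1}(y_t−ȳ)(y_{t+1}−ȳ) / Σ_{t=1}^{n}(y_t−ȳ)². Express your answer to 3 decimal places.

-0.509

Mean ȳ = (-1.6 + 3.8 + 1.3 − 8.3 + 4.3 − 3.4 + 7.3)/7 = 0.4857
Deviations from mean: -2.0857, 3.3143, 0.8143, -8.7857, 3.8143, -3.8857, 6.8143
Σ(y_t−ȳ)(y_{t+1}−ȳ) = (-6.9127) + (2.6988) + (-7.1541) + (-33.5112) + (-14.8212) + (-26.4784) = -86.1788
Denominator Σ(y_t−ȳ)² = 169.2686
r_1 = -86.1788 / 169.2686 = -0.509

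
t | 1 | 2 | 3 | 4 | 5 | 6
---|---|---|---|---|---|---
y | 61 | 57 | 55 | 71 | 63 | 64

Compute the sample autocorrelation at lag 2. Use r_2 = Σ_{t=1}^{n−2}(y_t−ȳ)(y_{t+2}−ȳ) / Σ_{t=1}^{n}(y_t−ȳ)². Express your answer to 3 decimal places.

Mean ȳ = (61 + 57 + 55 + 71 + 63 + 64)/6 = 61.8333
Deviations from mean: -0.8333, -4.8333, -6.8333, 9.1667, 1.1667, 2.1667
Σ(y_t−ȳ)(y_{t+2}−ȳ) = (5.6944) + (-44.3056) + (-7.9722) + (19.8611) = -26.7222
Denominator Σ(y_t−ȳ)² = 160.8333
r_2 = -26.7222 / 160.8333 = -0.166

-0.166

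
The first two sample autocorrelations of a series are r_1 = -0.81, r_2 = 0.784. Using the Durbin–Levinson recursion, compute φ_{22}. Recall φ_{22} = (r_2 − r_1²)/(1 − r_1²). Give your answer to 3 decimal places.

0.372

φ_{22} = (r_2 − r_1²) / (1 − r_1²)
r_1² = (-0.81)² = 0.6561
Numerator = 0.784 − 0.6561 = 0.1279; denominator = 1 − 0.6561 = 0.3439
φ_{22} = 0.1279 / 0.3439 = 0.372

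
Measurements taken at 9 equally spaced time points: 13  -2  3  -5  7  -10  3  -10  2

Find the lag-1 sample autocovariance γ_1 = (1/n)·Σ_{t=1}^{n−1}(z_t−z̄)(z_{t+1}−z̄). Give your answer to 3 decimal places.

Mean z̄ = (13 − 2 + 3 − 5 + 7 − 10 + 3 − 10 + 2)/9 = 0.1111
Σ_{t=1}^{8}(z_t−z̄)(z_{t+1}−z̄) = -230.4568
γ_1 = -230.4568 / 9 = -25.606

-25.606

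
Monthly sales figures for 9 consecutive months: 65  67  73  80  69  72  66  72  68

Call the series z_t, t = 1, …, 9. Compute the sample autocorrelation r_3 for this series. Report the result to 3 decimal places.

-0.522

Mean z̄ = (65 + 67 + 73 + 80 + 69 + 72 + 66 + 72 + 68)/9 = 70.2222
Numerator Σ_{t=1}^{6}(z_t−z̄)(z_{t+3}−z̄) = -89.5926
Denominator Σ(z_t−z̄)² = 171.5556
r_3 = -89.5926 / 171.5556 = -0.522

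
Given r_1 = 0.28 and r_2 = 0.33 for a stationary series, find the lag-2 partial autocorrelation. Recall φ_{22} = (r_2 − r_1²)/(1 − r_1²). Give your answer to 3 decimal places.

φ_{22} = (r_2 − r_1²) / (1 − r_1²)
r_1² = (0.28)² = 0.0784
Numerator = 0.33 − 0.0784 = 0.2516; denominator = 1 − 0.0784 = 0.9216
φ_{22} = 0.2516 / 0.9216 = 0.273

0.273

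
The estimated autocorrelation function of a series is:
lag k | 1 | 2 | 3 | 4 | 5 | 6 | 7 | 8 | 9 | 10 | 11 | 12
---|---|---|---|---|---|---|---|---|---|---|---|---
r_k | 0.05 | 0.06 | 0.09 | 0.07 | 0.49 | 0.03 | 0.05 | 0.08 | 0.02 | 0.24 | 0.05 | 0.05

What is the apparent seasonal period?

The largest autocorrelation is r_5 = 0.49, with a weaker echo at lag 10 (0.24); the remaining lags stay at or below 0.09.
The dominant spike at lag 5 indicates a seasonal period of 5.

5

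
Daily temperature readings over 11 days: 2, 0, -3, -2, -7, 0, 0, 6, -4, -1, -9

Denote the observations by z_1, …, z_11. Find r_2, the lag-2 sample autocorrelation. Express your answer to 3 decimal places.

Mean z̄ = (2 + 0 − 3 − 2 − 7 + 0 + 0 + 6 − 4 − 1 − 9)/11 = -1.6364
Numerator Σ_{t=1}^{9}(z_t−z̄)(z_{t+2}−z̄) = 23.2810
Denominator Σ(z_t−z̄)² = 170.5455
r_2 = 23.2810 / 170.5455 = 0.137

0.137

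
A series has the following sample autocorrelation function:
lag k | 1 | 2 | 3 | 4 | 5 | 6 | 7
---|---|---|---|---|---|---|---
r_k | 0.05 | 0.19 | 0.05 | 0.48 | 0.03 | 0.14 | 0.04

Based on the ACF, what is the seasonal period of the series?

4

The largest autocorrelation is r_4 = 0.48; the remaining lags stay at or below 0.19.
The dominant spike at lag 4 indicates a seasonal period of 4.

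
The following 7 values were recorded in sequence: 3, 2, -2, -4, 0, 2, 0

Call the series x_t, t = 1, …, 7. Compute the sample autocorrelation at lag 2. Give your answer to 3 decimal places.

Mean x̄ = (3 + 2 − 2 − 4 + 0 + 2 + 0)/7 = 0.1429
Σ(x_t−x̄)(x_{t+2}−x̄) = (-6.1224) + (-7.6939) + (0.3061) + (-7.6939) + (0.0204) = -21.1837
Denominator Σ(x_t−x̄)² = 36.8571
r_2 = -21.1837 / 36.8571 = -0.575

-0.575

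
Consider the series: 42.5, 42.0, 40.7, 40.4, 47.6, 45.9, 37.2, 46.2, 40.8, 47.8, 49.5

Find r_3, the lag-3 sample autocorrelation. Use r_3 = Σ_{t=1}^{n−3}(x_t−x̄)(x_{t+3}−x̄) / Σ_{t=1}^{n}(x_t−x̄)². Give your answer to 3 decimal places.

Mean x̄ = (42.5 + 42.0 + 40.7 + 40.4 + 47.6 + 45.9 + 37.2 + 46.2 + 40.8 + 47.8 + 49.5)/11 = 43.6909
Numerator Σ_{t=1}^{8}(x_t−x̄)(x_{t+3}−x̄) = 3.3888
Denominator Σ(x_t−x̄)² = 151.6291
r_3 = 3.3888 / 151.6291 = 0.022

0.022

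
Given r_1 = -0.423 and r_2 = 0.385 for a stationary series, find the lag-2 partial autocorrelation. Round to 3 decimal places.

φ_{22} = (r_2 − r_1²) / (1 − r_1²)
r_1² = (-0.423)² = 0.178929
Numerator = 0.385 − 0.1789 = 0.2061; denominator = 1 − 0.1789 = 0.8211
φ_{22} = 0.2061 / 0.8211 = 0.251

0.251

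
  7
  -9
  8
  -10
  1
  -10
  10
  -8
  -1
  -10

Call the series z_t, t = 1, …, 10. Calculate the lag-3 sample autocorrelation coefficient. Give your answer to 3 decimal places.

-0.640

Mean z̄ = (7 − 9 + 8 − 10 + 1 − 10 + 10 − 8 − 1 − 10)/10 = -2.2000
Numerator Σ_{t=1}^{7}(z_t−z̄)(z_{t+3}−z̄) = -391.3200
Denominator Σ(z_t−z̄)² = 611.6000
r_3 = -391.3200 / 611.6000 = -0.640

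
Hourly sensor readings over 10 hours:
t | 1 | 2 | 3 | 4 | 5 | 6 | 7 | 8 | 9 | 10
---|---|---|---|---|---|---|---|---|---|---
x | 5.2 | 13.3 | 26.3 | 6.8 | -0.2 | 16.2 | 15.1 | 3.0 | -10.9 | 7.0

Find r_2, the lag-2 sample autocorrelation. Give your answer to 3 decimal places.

-0.478

Mean x̄ = (5.2 + 13.3 + 26.3 + 6.8 − 0.2 + 16.2 + 15.1 + 3.0 − 10.9 + 7.0)/10 = 8.1800
Numerator Σ_{t=1}^{8}(x_t−x̄)(x_{t+2}−x̄) = -449.4308
Denominator Σ(x_t−x̄)² = 940.0360
r_2 = -449.4308 / 940.0360 = -0.478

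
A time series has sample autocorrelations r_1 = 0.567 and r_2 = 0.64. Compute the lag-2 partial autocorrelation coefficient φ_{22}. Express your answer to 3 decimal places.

φ_{22} = (r_2 − r_1²) / (1 − r_1²)
r_1² = (0.567)² = 0.321489
Numerator = 0.64 − 0.3215 = 0.3185; denominator = 1 − 0.3215 = 0.6785
φ_{22} = 0.3185 / 0.6785 = 0.469

0.469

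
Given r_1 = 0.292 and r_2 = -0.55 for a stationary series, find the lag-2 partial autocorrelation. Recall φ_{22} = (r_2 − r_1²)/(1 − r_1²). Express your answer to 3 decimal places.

φ_{22} = (r_2 − r_1²) / (1 − r_1²)
r_1² = (0.292)² = 0.085264
Numerator = -0.55 − 0.0853 = -0.6353; denominator = 1 − 0.0853 = 0.9147
φ_{22} = -0.6353 / 0.9147 = -0.694

-0.694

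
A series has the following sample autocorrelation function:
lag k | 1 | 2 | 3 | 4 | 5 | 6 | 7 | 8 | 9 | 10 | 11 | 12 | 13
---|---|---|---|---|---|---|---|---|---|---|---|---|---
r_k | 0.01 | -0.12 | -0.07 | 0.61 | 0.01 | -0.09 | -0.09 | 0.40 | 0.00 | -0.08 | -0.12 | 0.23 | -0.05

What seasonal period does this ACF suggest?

The largest autocorrelation is r_4 = 0.61, with weaker echoes at lags 8 (0.40) and 12 (0.23); the remaining lags stay at or below 0.01.
The dominant spike at lag 4 indicates a seasonal period of 4.

4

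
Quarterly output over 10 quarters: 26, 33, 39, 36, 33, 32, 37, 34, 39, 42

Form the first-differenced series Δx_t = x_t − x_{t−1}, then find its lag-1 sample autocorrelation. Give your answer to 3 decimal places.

0.015

First differences Δx: 7, 6, -3, -3, -1, 5, -3, 5, 3
Mean of differences = 1.7778
Numerator Σ(Δx_t−Δx̄)(Δx_{t+1}−Δx̄) = 2.1728
Denominator Σ(Δx_t−Δx̄)² = 143.5556
r_1(Δx) = 2.1728 / 143.5556 = 0.015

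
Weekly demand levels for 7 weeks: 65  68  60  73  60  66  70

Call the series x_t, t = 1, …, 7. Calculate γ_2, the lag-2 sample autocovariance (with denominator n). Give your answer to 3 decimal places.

Mean x̄ = (65 + 68 + 60 + 73 + 60 + 66 + 70)/7 = 66.0000
Σ_{t=1}^{5}(x_t−x̄)(x_{t+2}−x̄) = 32.0000
γ_2 = 32.0000 / 7 = 4.571

4.571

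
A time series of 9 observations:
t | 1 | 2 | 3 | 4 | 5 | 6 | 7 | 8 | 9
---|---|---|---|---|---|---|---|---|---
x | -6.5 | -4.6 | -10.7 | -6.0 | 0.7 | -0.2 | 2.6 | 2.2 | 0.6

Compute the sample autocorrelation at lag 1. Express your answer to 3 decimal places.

Mean x̄ = (-6.5 − 4.6 − 10.7 − 6.0 + 0.7 − 0.2 + 2.6 + 2.2 + 0.6)/9 = -2.4333
Numerator Σ_{t=1}^{8}(x_t−x̄)(x_{t+1}−x̄) = 100.6456
Denominator Σ(x_t−x̄)² = 173.1000
r_1 = 100.6456 / 173.1000 = 0.581

0.581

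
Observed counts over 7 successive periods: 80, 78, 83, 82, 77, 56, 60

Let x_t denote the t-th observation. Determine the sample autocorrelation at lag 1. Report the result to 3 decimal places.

Mean x̄ = (80 + 78 + 83 + 82 + 77 + 56 + 60)/7 = 73.7143
Numerator Σ_{t=1}^{6}(x_t−x̄)(x_{t+1}−x̄) = 355.6327
Denominator Σ(x_t−x̄)² = 725.4286
r_1 = 355.6327 / 725.4286 = 0.490

0.490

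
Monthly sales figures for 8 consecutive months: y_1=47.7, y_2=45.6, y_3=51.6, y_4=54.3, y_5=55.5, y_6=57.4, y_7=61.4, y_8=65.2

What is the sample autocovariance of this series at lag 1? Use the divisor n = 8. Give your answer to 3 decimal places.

Mean ȳ = (47.7 + 45.6 + 51.6 + 54.3 + 55.5 + 57.4 + 61.4 + 65.2)/8 = 54.8375
Σ_{t=1}^{7}(y_t−ȳ)(y_{t+1}−ȳ) = 183.7411
γ_1 = 183.7411 / 8 = 22.968

22.968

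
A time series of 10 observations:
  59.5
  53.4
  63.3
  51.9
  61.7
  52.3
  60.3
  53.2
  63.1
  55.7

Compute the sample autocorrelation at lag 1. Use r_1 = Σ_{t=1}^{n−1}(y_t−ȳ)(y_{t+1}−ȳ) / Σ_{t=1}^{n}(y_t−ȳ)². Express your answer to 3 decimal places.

-0.892

Mean ȳ = (59.5 + 53.4 + 63.3 + 51.9 + 61.7 + 52.3 + 60.3 + 53.2 + 63.1 + 55.7)/10 = 57.4400
Numerator Σ_{t=1}^{9}(y_t−ȳ)(y_{t+1}−ȳ) = -170.6316
Denominator Σ(y_t−ȳ)² = 191.3840
r_1 = -170.6316 / 191.3840 = -0.892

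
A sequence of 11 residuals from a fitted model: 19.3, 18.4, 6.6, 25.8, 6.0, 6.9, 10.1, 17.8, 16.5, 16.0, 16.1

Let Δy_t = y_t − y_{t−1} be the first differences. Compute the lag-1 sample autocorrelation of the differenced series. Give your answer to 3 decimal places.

-0.614

First differences Δy: -0.9, -11.8, 19.2, -19.8, 0.9, 3.2, 7.7, -1.3, -0.5, 0.1
Mean of differences = -0.3200
Numerator Σ(Δy_t−Δȳ)(Δy_{t+1}−Δȳ) = -596.6804
Denominator Σ(Δy_t−Δȳ)² = 971.9960
r_1(Δy) = -596.6804 / 971.9960 = -0.614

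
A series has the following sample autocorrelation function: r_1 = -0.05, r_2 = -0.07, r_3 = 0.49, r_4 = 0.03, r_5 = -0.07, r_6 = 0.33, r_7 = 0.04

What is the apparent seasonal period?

The largest autocorrelation is r_3 = 0.49, with a weaker echo at lag 6 (0.33); the remaining lags stay at or below 0.04.
The dominant spike at lag 3 indicates a seasonal period of 3.

3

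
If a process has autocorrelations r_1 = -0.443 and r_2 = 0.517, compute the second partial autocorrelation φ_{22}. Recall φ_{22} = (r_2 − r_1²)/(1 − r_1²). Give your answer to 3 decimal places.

φ_{22} = (r_2 − r_1²) / (1 − r_1²)
r_1² = (-0.443)² = 0.196249
Numerator = 0.517 − 0.1962 = 0.3208; denominator = 1 − 0.1962 = 0.8038
φ_{22} = 0.3208 / 0.8038 = 0.399

0.399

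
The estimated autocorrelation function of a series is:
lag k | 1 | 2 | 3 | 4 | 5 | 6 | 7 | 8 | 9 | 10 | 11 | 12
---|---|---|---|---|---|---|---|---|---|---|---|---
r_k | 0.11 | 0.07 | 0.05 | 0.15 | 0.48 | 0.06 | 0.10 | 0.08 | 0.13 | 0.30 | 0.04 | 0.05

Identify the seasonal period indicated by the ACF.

5

The largest autocorrelation is r_5 = 0.48, with a weaker echo at lag 10 (0.30); the remaining lags stay at or below 0.15.
The dominant spike at lag 5 indicates a seasonal period of 5.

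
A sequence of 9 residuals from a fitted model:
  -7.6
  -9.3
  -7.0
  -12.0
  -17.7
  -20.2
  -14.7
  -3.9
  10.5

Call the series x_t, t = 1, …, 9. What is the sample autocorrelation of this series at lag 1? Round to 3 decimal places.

Mean x̄ = (-7.6 − 9.3 − 7.0 − 12.0 − 17.7 − 20.2 − 14.7 − 3.9 + 10.5)/9 = -9.1000
Numerator Σ_{t=1}^{8}(x_t−x̄)(x_{t+1}−x̄) = 248.5500
Denominator Σ(x_t−x̄)² = 654.8400
r_1 = 248.5500 / 654.8400 = 0.380

0.380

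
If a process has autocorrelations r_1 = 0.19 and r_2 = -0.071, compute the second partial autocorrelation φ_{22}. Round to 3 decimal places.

φ_{22} = (r_2 − r_1²) / (1 − r_1²)
r_1² = (0.19)² = 0.0361
Numerator = -0.071 − 0.0361 = -0.1071; denominator = 1 − 0.0361 = 0.9639
φ_{22} = -0.1071 / 0.9639 = -0.111

-0.111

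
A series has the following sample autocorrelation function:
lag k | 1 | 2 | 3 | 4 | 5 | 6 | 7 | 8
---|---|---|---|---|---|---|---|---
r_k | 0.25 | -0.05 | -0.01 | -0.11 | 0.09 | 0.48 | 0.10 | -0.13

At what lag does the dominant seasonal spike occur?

6

The largest autocorrelation is r_6 = 0.48; the remaining lags stay at or below 0.25.
The dominant spike at lag 6 indicates a seasonal period of 6.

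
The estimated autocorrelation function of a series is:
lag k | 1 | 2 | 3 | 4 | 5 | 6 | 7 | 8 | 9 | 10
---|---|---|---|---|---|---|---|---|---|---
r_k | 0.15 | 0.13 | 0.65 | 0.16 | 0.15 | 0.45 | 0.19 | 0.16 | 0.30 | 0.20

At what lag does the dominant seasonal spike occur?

3

The largest autocorrelation is r_3 = 0.65, with weaker echoes at lags 6 (0.45) and 9 (0.30); the remaining lags stay at or below 0.20.
The dominant spike at lag 3 indicates a seasonal period of 3.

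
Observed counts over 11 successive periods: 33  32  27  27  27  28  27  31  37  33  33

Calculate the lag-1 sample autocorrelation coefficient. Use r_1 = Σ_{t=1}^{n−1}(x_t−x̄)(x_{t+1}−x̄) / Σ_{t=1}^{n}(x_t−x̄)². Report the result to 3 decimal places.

0.541

Mean x̄ = (33 + 32 + 27 + 27 + 27 + 28 + 27 + 31 + 37 + 33 + 33)/11 = 30.4545
Numerator Σ_{t=1}^{10}(x_t−x̄)(x_{t+1}−x̄) = 64.2479
Denominator Σ(x_t−x̄)² = 118.7273
r_1 = 64.2479 / 118.7273 = 0.541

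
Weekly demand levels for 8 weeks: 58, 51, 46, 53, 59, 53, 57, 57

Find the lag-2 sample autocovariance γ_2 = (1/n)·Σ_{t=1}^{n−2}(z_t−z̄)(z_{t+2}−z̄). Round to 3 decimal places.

Mean z̄ = (58 + 51 + 46 + 53 + 59 + 53 + 57 + 57)/8 = 54.2500
Deviations: 3.7500, -3.2500, -8.2500, -1.2500, 4.7500, -1.2500, 2.7500, 2.7500
Σ_{t=1}^{6}(z_t−z̄)(z_{t+2}−z̄) = -54.8750
γ_2 = -54.8750 / 8 = -6.859

-6.859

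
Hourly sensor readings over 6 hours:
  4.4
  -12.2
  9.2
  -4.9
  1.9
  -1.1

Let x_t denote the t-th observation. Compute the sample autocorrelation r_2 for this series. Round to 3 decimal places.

0.444

Mean x̄ = (4.4 − 12.2 + 9.2 − 4.9 + 1.9 − 1.1)/6 = -0.4500
Deviations from mean: 4.8500, -11.7500, 9.6500, -4.4500, 2.3500, -0.6500
Σ(x_t−x̄)(x_{t+2}−x̄) = (46.8025) + (52.2875) + (22.6775) + (2.8925) = 124.6600
Denominator Σ(x_t−x̄)² = 280.4550
r_2 = 124.6600 / 280.4550 = 0.444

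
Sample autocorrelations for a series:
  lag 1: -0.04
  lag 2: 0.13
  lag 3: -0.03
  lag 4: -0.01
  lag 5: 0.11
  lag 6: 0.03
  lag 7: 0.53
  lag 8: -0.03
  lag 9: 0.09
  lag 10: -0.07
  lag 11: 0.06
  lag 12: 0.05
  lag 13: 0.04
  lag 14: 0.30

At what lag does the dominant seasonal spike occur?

The largest autocorrelation is r_7 = 0.53, with a weaker echo at lag 14 (0.30); the remaining lags stay at or below 0.13.
The dominant spike at lag 7 indicates a seasonal period of 7.

7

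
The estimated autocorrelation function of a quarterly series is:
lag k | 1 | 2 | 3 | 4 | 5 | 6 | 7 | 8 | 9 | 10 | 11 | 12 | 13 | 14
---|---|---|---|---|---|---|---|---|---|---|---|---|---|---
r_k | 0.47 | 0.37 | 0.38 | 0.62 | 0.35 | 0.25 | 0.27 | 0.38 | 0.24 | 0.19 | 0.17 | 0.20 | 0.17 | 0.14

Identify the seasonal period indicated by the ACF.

The largest autocorrelation is r_4 = 0.62; the remaining lags stay at or below 0.47. The elevated value at lag 1 (0.47), dropping to 0.37 at lag 2, reflects decaying short-term dependence rather than seasonality.
The dominant spike at lag 4 indicates a seasonal period of 4.

4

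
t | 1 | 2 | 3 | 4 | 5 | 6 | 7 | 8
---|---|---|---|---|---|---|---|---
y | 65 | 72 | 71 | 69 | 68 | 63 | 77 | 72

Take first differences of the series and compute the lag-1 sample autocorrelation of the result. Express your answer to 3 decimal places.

First differences Δy: 7, -1, -2, -1, -5, 14, -5
Mean of differences = 1.0000
Numerator Σ(Δy_t−Δȳ)(Δy_{t+1}−Δȳ) = -144.0000
Denominator Σ(Δy_t−Δȳ)² = 294.0000
r_1(Δy) = -144.0000 / 294.0000 = -0.490

-0.490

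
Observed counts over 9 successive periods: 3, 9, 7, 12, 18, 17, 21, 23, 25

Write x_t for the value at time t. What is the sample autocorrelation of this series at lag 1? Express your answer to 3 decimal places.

0.603

Mean x̄ = (3 + 9 + 7 + 12 + 18 + 17 + 21 + 23 + 25)/9 = 15.0000
Numerator Σ_{t=1}^{8}(x_t−x̄)(x_{t+1}−x̄) = 281.0000
Denominator Σ(x_t−x̄)² = 466.0000
r_1 = 281.0000 / 466.0000 = 0.603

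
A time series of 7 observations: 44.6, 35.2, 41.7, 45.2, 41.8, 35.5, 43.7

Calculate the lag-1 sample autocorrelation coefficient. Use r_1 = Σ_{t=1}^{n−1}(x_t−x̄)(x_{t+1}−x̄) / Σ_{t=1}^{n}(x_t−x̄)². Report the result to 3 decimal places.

Mean x̄ = (44.6 + 35.2 + 41.7 + 45.2 + 41.8 + 35.5 + 43.7)/7 = 41.1000
Σ(x_t−x̄)(x_{t+1}−x̄) = (-20.6500) + (-3.5400) + (2.4600) + (2.8700) + (-3.9200) + (-14.5600) = -37.3400
Denominator Σ(x_t−x̄)² = 102.8400
r_1 = -37.3400 / 102.8400 = -0.363

-0.363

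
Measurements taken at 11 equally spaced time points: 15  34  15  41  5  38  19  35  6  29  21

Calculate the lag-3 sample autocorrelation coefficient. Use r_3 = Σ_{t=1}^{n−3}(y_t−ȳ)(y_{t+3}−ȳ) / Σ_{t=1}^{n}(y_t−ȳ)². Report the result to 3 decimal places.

Mean ȳ = (15 + 34 + 15 + 41 + 5 + 38 + 19 + 35 + 6 + 29 + 21)/11 = 23.4545
Numerator Σ_{t=1}^{8}(y_t−ȳ)(y_{t+3}−ȳ) = -1064.0744
Denominator Σ(y_t−ȳ)² = 1608.7273
r_3 = -1064.0744 / 1608.7273 = -0.661

-0.661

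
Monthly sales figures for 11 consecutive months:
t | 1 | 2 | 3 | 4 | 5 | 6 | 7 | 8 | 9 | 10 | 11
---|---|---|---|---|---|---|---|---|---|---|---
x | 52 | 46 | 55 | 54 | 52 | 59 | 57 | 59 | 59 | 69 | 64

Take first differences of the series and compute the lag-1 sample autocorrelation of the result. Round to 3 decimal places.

-0.594

First differences Δx: -6, 9, -1, -2, 7, -2, 2, 0, 10, -5
Mean of differences = 1.2000
Numerator Σ(Δx_t−Δx̄)(Δx_{t+1}−Δx̄) = -172.0400
Denominator Σ(Δx_t−Δx̄)² = 289.6000
r_1(Δx) = -172.0400 / 289.6000 = -0.594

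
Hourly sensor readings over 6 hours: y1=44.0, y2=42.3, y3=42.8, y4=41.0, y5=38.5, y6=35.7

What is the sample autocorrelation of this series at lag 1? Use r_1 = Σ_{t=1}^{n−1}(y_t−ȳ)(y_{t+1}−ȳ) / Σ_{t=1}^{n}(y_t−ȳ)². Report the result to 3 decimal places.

0.410

Mean ȳ = (44.0 + 42.3 + 42.8 + 41.0 + 38.5 + 35.7)/6 = 40.7167
Deviations from mean: 3.2833, 1.5833, 2.0833, 0.2833, -2.2167, -5.0167
Σ(y_t−ȳ)(y_{t+1}−ȳ) = (5.1986) + (3.2986) + (0.5903) + (-0.6281) + (11.1203) = 19.5797
Denominator Σ(y_t−ȳ)² = 47.7883
r_1 = 19.5797 / 47.7883 = 0.410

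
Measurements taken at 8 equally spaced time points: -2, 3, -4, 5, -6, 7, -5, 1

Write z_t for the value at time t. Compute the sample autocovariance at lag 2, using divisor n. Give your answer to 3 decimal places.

Mean z̄ = (-2 + 3 − 4 + 5 − 6 + 7 − 5 + 1)/8 = -0.1250
Deviations: -1.8750, 3.1250, -3.8750, 5.1250, -5.8750, 7.1250, -4.8750, 1.1250
Σ_{t=1}^{6}(z_t−z̄)(z_{t+2}−z̄) = 119.2188
γ_2 = 119.2188 / 8 = 14.902

14.902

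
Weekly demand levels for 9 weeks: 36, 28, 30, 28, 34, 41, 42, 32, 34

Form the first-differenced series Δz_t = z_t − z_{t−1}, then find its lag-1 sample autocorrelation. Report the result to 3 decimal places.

First differences Δz: -8, 2, -2, 6, 7, 1, -10, 2
Mean of differences = -0.2500
Numerator Σ(Δz_t−Δz̄)(Δz_{t+1}−Δz̄) = -12.0625
Denominator Σ(Δz_t−Δz̄)² = 261.5000
r_1(Δz) = -12.0625 / 261.5000 = -0.046

-0.046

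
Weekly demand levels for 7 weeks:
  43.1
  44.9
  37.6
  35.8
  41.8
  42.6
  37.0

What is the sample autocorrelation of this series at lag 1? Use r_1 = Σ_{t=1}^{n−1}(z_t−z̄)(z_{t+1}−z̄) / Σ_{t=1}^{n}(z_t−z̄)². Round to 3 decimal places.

0.021

Mean z̄ = (43.1 + 44.9 + 37.6 + 35.8 + 41.8 + 42.6 + 37.0)/7 = 40.4000
Deviations from mean: 2.7000, 4.5000, -2.8000, -4.6000, 1.4000, 2.2000, -3.4000
Σ(z_t−z̄)(z_{t+1}−z̄) = (12.1500) + (-12.6000) + (12.8800) + (-6.4400) + (3.0800) + (-7.4800) = 1.5900
Denominator Σ(z_t−z̄)² = 74.9000
r_1 = 1.5900 / 74.9000 = 0.021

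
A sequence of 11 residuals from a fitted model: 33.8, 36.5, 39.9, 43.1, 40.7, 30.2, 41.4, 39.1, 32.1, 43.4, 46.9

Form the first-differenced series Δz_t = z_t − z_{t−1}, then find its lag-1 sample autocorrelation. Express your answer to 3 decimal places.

First differences Δz: 2.7, 3.4, 3.2, -2.4, -10.5, 11.2, -2.3, -7.0, 11.3, 3.5
Mean of differences = 1.3100
Numerator Σ(Δz_t−Δz̄)(Δz_{t+1}−Δz̄) = -139.9851
Denominator Σ(Δz_t−Δz̄)² = 447.6090
r_1(Δz) = -139.9851 / 447.6090 = -0.313

-0.313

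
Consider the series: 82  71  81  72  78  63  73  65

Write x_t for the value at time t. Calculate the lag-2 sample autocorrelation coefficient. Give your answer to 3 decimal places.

0.601

Mean x̄ = (82 + 71 + 81 + 72 + 78 + 63 + 73 + 65)/8 = 73.1250
Deviations from mean: 8.8750, -2.1250, 7.8750, -1.1250, 4.8750, -10.1250, -0.1250, -8.1250
Σ(x_t−x̄)(x_{t+2}−x̄) = (69.8906) + (2.3906) + (38.3906) + (11.3906) + (-0.6094) + (82.2656) = 203.7188
Denominator Σ(x_t−x̄)² = 338.8750
r_2 = 203.7188 / 338.8750 = 0.601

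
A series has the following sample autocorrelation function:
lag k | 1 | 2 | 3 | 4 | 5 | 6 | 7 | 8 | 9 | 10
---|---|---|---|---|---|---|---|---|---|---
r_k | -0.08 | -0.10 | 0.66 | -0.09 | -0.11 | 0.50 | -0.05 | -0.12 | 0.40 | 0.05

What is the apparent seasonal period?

3

The largest autocorrelation is r_3 = 0.66, with weaker echoes at lags 6 (0.50) and 9 (0.40); the remaining lags stay at or below 0.05.
The dominant spike at lag 3 indicates a seasonal period of 3.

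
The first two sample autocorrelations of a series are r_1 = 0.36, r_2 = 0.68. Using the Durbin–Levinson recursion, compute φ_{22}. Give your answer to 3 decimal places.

φ_{22} = (r_2 − r_1²) / (1 − r_1²)
r_1² = (0.36)² = 0.1296
Numerator = 0.68 − 0.1296 = 0.5504; denominator = 1 − 0.1296 = 0.8704
φ_{22} = 0.5504 / 0.8704 = 0.632

0.632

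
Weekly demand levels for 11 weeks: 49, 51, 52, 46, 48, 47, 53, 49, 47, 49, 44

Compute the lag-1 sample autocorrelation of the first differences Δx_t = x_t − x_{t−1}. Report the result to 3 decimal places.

-0.430

First differences Δx: 2, 1, -6, 2, -1, 6, -4, -2, 2, -5
Mean of differences = -0.5000
Numerator Σ(Δx_t−Δx̄)(Δx_{t+1}−Δx̄) = -55.2500
Denominator Σ(Δx_t−Δx̄)² = 128.5000
r_1(Δx) = -55.2500 / 128.5000 = -0.430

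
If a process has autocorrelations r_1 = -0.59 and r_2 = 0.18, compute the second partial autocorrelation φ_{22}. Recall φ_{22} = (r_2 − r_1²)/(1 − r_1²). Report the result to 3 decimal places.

-0.258

φ_{22} = (r_2 − r_1²) / (1 − r_1²)
r_1² = (-0.59)² = 0.3481
Numerator = 0.18 − 0.3481 = -0.1681; denominator = 1 − 0.3481 = 0.6519
φ_{22} = -0.1681 / 0.6519 = -0.258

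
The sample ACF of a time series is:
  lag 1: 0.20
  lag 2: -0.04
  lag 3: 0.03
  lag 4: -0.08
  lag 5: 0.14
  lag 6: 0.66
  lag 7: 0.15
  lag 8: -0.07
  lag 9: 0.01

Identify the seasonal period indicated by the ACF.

The largest autocorrelation is r_6 = 0.66; the remaining lags stay at or below 0.20.
The dominant spike at lag 6 indicates a seasonal period of 6.

6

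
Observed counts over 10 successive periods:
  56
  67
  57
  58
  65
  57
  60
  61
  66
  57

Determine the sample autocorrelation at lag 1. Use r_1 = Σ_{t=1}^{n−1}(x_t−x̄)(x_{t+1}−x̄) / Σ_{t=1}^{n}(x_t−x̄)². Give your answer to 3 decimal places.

Mean x̄ = (56 + 67 + 57 + 58 + 65 + 57 + 60 + 61 + 66 + 57)/10 = 60.4000
Numerator Σ_{t=1}^{9}(x_t−x̄)(x_{t+1}−x̄) = -84.5600
Denominator Σ(x_t−x̄)² = 156.4000
r_1 = -84.5600 / 156.4000 = -0.541

-0.541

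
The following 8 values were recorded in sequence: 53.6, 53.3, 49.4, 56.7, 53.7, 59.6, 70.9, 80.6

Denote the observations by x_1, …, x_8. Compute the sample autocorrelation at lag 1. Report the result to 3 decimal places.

Mean x̄ = (53.6 + 53.3 + 49.4 + 56.7 + 53.7 + 59.6 + 70.9 + 80.6)/8 = 59.7250
Deviations from mean: -6.1250, -6.4250, -10.3250, -3.0250, -6.0250, -0.1250, 11.1750, 20.8750
Σ(x_t−x̄)(x_{t+1}−x̄) = (39.3531) + (66.3381) + (31.2331) + (18.2256) + (0.7531) + (-1.3969) + (233.2781) = 387.7844
Denominator Σ(x_t−x̄)² = 791.5150
r_1 = 387.7844 / 791.5150 = 0.490

0.490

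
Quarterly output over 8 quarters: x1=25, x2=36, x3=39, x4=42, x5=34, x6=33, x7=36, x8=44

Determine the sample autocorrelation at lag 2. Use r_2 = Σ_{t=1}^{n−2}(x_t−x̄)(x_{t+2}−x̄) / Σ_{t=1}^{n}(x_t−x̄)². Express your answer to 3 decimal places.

-0.336

Mean x̄ = (25 + 36 + 39 + 42 + 34 + 33 + 36 + 44)/8 = 36.1250
Deviations from mean: -11.1250, -0.1250, 2.8750, 5.8750, -2.1250, -3.1250, -0.1250, 7.8750
Numerator Σ_{t=1}^{6}(x_t−x̄)(x_{t+2}−x̄) = -81.5313
Denominator Σ(x_t−x̄)² = 242.8750
r_2 = -81.5313 / 242.8750 = -0.336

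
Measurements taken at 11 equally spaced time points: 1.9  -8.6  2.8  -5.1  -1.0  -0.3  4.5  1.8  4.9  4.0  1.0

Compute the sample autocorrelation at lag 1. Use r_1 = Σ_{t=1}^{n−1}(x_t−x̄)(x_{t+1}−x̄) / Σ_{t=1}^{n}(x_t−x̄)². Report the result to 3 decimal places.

-0.069

Mean x̄ = (1.9 − 8.6 + 2.8 − 5.1 − 1.0 − 0.3 + 4.5 + 1.8 + 4.9 + 4.0 + 1.0)/11 = 0.5364
Numerator Σ_{t=1}^{10}(x_t−x̄)(x_{t+1}−x̄) = -12.0268
Denominator Σ(x_t−x̄)² = 173.8455
r_1 = -12.0268 / 173.8455 = -0.069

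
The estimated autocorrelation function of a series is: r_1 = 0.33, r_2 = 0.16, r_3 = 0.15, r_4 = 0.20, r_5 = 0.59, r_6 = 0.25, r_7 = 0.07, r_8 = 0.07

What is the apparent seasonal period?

The largest autocorrelation is r_5 = 0.59; the remaining lags stay at or below 0.33. The elevated value at lag 1 (0.33), dropping to 0.16 at lag 2, reflects decaying short-term dependence rather than seasonality.
The dominant spike at lag 5 indicates a seasonal period of 5.

5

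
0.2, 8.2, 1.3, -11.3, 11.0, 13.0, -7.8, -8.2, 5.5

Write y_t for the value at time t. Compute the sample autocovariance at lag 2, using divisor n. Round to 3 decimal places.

-52.444

Mean ȳ = (0.2 + 8.2 + 1.3 − 11.3 + 11.0 + 13.0 − 7.8 − 8.2 + 5.5)/9 = 1.3222
Σ_{t=1}^{7}(y_t−ȳ)(y_{t+2}−ȳ) = -471.9943
γ_2 = -471.9943 / 9 = -52.444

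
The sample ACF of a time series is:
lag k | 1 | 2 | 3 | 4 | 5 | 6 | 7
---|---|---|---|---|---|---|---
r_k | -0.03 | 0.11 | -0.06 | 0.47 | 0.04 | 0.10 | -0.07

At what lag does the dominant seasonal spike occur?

The largest autocorrelation is r_4 = 0.47; the remaining lags stay at or below 0.11.
The dominant spike at lag 4 indicates a seasonal period of 4.

4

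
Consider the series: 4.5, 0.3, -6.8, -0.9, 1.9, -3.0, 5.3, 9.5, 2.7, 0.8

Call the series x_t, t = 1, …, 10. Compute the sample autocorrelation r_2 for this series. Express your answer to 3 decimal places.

Mean x̄ = (4.5 + 0.3 − 6.8 − 0.9 + 1.9 − 3.0 + 5.3 + 9.5 + 2.7 + 0.8)/10 = 1.4300
Numerator Σ_{t=1}^{8}(x_t−x̄)(x_{t+2}−x̄) = -50.2798
Denominator Σ(x_t−x̄)² = 185.8210
r_2 = -50.2798 / 185.8210 = -0.271

-0.271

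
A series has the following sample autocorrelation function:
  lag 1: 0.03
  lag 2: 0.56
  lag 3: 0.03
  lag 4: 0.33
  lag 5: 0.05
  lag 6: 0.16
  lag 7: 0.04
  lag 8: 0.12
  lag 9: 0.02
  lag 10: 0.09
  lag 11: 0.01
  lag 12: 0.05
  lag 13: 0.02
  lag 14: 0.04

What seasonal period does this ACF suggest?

The largest autocorrelation is r_2 = 0.56, with weaker echoes at lags 4 (0.33) and 6 (0.16); the remaining lags stay at or below 0.12.
The dominant spike at lag 2 indicates a seasonal period of 2.

2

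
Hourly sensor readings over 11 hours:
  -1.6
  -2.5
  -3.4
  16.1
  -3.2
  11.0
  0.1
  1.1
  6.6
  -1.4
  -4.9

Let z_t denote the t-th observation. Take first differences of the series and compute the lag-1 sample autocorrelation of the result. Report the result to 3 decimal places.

First differences Δz: -0.9, -0.9, 19.5, -19.3, 14.2, -10.9, 1.0, 5.5, -8.0, -3.5
Mean of differences = -0.3300
Numerator Σ(Δz_t−Δz̄)(Δz_{t+1}−Δz̄) = -843.0759
Denominator Σ(Δz_t−Δz̄)² = 1181.2210
r_1(Δz) = -843.0759 / 1181.2210 = -0.714

-0.714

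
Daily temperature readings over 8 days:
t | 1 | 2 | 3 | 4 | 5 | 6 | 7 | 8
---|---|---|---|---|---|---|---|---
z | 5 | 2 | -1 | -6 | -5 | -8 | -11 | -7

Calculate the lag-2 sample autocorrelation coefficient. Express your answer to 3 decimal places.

0.193

Mean z̄ = (5 + 2 − 1 − 6 − 5 − 8 − 11 − 7)/8 = -3.8750
Σ(z_t−z̄)(z_{t+2}−z̄) = (25.5156) + (-12.4844) + (-3.2344) + (8.7656) + (8.0156) + (12.8906) = 39.4688
Denominator Σ(z_t−z̄)² = 204.8750
r_2 = 39.4688 / 204.8750 = 0.193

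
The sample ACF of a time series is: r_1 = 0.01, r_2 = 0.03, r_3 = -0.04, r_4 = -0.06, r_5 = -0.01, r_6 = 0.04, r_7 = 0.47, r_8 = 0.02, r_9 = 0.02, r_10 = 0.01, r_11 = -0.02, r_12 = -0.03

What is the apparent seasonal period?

7

The largest autocorrelation is r_7 = 0.47; the remaining lags stay at or below 0.04.
The dominant spike at lag 7 indicates a seasonal period of 7.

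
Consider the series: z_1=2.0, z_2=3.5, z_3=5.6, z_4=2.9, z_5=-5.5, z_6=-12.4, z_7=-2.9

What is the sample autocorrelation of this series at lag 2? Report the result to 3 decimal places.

Mean z̄ = (2.0 + 3.5 + 5.6 + 2.9 − 5.5 − 12.4 − 2.9)/7 = -0.9714
Σ(z_t−z̄)(z_{t+2}−z̄) = (19.5265) + (17.3108) + (-29.7592) + (-44.2449) + (8.7337) = -28.4331
Denominator Σ(z_t−z̄)² = 241.8343
r_2 = -28.4331 / 241.8343 = -0.118

-0.118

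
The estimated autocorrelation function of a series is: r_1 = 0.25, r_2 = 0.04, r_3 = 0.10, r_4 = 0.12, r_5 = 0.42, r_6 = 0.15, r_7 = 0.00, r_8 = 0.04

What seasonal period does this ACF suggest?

The largest autocorrelation is r_5 = 0.42; the remaining lags stay at or below 0.25. The elevated value at lag 1 (0.25), dropping to 0.04 at lag 2, reflects decaying short-term dependence rather than seasonality.
The dominant spike at lag 5 indicates a seasonal period of 5.

5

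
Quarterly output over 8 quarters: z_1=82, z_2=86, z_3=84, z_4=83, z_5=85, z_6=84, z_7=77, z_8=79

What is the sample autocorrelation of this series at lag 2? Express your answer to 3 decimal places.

-0.205

Mean z̄ = (82 + 86 + 84 + 83 + 85 + 84 + 77 + 79)/8 = 82.5000
Deviations from mean: -0.5000, 3.5000, 1.5000, 0.5000, 2.5000, 1.5000, -5.5000, -3.5000
Numerator Σ_{t=1}^{6}(z_t−z̄)(z_{t+2}−z̄) = -13.5000
Denominator Σ(z_t−z̄)² = 66.0000
r_2 = -13.5000 / 66.0000 = -0.205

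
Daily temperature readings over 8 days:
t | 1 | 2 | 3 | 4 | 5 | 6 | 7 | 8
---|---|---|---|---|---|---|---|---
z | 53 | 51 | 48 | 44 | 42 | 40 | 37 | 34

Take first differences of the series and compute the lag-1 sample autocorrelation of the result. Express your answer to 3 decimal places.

-0.107

First differences Δz: -2, -3, -4, -2, -2, -3, -3
Mean of differences = -2.7143
Numerator Σ(Δz_t−Δz̄)(Δz_{t+1}−Δz̄) = -0.3673
Denominator Σ(Δz_t−Δz̄)² = 3.4286
r_1(Δz) = -0.3673 / 3.4286 = -0.107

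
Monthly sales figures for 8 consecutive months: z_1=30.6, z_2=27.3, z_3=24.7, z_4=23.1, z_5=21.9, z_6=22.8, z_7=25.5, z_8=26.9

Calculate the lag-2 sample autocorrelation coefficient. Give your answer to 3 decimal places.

Mean z̄ = (30.6 + 27.3 + 24.7 + 23.1 + 21.9 + 22.8 + 25.5 + 26.9)/8 = 25.3500
Deviations from mean: 5.2500, 1.9500, -0.6500, -2.2500, -3.4500, -2.5500, 0.1500, 1.5500
Numerator Σ_{t=1}^{6}(z_t−z̄)(z_{t+2}−z̄) = -4.2900
Denominator Σ(z_t−z̄)² = 57.6800
r_2 = -4.2900 / 57.6800 = -0.074

-0.074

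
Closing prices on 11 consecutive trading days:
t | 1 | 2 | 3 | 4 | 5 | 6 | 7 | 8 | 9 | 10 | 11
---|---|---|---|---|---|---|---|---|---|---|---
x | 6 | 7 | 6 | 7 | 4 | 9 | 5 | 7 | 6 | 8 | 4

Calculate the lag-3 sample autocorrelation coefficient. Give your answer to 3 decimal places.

-0.404

Mean x̄ = (6 + 7 + 6 + 7 + 4 + 9 + 5 + 7 + 6 + 8 + 4)/11 = 6.2727
Numerator Σ_{t=1}^{8}(x_t−x̄)(x_{t+3}−x̄) = -9.7686
Denominator Σ(x_t−x̄)² = 24.1818
r_3 = -9.7686 / 24.1818 = -0.404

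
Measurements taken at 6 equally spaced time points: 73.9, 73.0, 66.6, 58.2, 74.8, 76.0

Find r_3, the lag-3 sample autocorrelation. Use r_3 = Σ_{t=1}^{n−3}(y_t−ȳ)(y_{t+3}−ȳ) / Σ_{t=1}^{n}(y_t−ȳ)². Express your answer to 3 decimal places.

-0.225

Mean ȳ = (73.9 + 73.0 + 66.6 + 58.2 + 74.8 + 76.0)/6 = 70.4167
Deviations from mean: 3.4833, 2.5833, -3.8167, -12.2167, 4.3833, 5.5833
Σ(y_t−ȳ)(y_{t+3}−ȳ) = (-42.5547) + (11.3236) + (-21.3097) = -52.5408
Denominator Σ(y_t−ȳ)² = 233.0083
r_3 = -52.5408 / 233.0083 = -0.225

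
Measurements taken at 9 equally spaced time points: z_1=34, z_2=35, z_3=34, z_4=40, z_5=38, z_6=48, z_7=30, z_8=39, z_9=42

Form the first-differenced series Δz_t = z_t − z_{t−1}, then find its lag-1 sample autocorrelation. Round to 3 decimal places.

First differences Δz: 1, -1, 6, -2, 10, -18, 9, 3
Mean of differences = 1.0000
Numerator Σ(Δz_t−Δz̄)(Δz_{t+1}−Δz̄) = -359.0000
Denominator Σ(Δz_t−Δz̄)² = 548.0000
r_1(Δz) = -359.0000 / 548.0000 = -0.655

-0.655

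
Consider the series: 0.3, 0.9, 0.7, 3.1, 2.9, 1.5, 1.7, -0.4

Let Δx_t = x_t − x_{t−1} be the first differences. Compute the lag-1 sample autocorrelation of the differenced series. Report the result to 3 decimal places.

-0.114

First differences Δx: 0.6, -0.2, 2.4, -0.2, -1.4, 0.2, -2.1
Mean of differences = -0.1000
Numerator Σ(Δx_t−Δx̄)(Δx_{t+1}−Δx̄) = -1.4300
Denominator Σ(Δx_t−Δx̄)² = 12.5400
r_1(Δx) = -1.4300 / 12.5400 = -0.114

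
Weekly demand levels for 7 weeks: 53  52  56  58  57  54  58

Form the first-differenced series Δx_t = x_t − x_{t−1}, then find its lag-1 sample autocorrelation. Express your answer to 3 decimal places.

-0.219

First differences Δx: -1, 4, 2, -1, -3, 4
Mean of differences = 0.8333
Numerator Σ(Δx_t−Δx̄)(Δx_{t+1}−Δx̄) = -9.3611
Denominator Σ(Δx_t−Δx̄)² = 42.8333
r_1(Δx) = -9.3611 / 42.8333 = -0.219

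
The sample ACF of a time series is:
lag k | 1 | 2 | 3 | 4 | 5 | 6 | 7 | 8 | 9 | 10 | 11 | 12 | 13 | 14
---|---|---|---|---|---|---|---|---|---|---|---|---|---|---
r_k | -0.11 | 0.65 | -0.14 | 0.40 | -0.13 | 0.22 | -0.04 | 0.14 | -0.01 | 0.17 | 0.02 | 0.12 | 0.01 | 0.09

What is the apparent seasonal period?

2

The largest autocorrelation is r_2 = 0.65, with weaker echoes at lags 4 (0.40), 6 (0.22) and 10 (0.17); the remaining lags stay at or below 0.14.
The dominant spike at lag 2 indicates a seasonal period of 2.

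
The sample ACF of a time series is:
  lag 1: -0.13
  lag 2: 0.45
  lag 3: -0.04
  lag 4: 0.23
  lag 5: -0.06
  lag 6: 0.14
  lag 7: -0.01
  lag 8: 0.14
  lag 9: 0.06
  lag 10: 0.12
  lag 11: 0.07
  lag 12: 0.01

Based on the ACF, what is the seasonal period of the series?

The largest autocorrelation is r_2 = 0.45, with a weaker echo at lag 4 (0.23); the remaining lags stay at or below 0.14.
The dominant spike at lag 2 indicates a seasonal period of 2.

2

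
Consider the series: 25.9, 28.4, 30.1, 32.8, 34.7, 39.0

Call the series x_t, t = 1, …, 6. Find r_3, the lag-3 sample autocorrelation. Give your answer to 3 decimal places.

Mean x̄ = (25.9 + 28.4 + 30.1 + 32.8 + 34.7 + 39.0)/6 = 31.8167
Numerator Σ_{t=1}^{3}(x_t−x̄)(x_{t+3}−x̄) = -28.0008
Denominator Σ(x_t−x̄)² = 110.5083
r_3 = -28.0008 / 110.5083 = -0.253

-0.253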